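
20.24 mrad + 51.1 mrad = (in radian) 0.07134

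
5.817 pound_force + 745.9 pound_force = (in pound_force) 751.7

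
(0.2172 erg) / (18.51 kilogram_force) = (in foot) 3.926e-10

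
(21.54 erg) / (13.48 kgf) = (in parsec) 5.281e-25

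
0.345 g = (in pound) 0.0007606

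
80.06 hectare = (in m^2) 8.006e+05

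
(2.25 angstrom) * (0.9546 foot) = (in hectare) 6.547e-15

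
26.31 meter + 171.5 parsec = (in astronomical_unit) 3.537e+07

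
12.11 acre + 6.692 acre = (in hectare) 7.609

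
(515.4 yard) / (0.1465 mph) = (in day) 0.08329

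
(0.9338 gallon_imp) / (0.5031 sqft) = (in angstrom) 9.083e+08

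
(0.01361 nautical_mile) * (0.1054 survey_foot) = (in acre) 0.0002001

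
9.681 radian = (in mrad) 9681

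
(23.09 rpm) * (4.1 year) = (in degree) 1.791e+10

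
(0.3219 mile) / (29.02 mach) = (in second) 0.05243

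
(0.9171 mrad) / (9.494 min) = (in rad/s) 1.61e-06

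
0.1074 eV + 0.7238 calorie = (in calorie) 0.7238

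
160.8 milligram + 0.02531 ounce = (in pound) 0.001936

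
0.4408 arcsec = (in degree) 0.0001224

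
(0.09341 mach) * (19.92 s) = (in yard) 692.9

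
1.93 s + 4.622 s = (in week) 1.083e-05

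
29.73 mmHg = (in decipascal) 3.964e+04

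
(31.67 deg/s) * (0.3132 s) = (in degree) 9.919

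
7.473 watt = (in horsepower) 0.01002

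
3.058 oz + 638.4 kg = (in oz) 2.252e+04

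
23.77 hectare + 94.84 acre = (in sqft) 6.69e+06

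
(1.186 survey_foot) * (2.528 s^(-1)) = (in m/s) 0.9139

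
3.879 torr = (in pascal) 517.2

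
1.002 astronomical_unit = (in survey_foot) 4.918e+11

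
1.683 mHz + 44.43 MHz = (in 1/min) 2.666e+09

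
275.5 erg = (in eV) 1.72e+14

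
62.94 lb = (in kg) 28.55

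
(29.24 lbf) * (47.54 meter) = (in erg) 6.183e+10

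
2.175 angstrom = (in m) 2.175e-10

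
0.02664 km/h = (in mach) 2.173e-05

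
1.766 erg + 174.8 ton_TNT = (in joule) 7.314e+11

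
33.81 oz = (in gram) 958.5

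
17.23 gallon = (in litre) 65.22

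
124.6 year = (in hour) 1.091e+06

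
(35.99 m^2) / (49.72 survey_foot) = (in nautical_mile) 0.001282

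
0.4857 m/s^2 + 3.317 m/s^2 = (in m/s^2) 3.803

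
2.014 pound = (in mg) 9.135e+05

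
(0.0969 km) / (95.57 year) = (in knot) 6.25e-08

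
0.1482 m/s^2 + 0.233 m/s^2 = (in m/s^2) 0.3812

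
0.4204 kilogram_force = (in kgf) 0.4204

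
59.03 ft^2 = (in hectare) 0.0005484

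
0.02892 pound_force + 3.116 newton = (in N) 3.245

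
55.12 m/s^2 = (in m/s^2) 55.12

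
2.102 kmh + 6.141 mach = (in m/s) 2092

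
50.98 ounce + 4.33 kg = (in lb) 12.73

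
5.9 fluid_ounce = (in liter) 0.1745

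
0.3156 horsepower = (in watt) 235.3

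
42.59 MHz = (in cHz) 4.259e+09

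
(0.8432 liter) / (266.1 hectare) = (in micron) 0.0003169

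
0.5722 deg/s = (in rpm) 0.09537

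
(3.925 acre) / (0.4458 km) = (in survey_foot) 116.9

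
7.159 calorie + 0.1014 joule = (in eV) 1.876e+20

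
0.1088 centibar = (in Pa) 108.8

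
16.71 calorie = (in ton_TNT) 1.671e-08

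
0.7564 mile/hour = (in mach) 0.0009931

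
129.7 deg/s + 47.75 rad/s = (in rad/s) 50.01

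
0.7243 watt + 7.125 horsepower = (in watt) 5314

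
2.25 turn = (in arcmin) 4.86e+04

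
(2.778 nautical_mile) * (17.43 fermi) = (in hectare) 8.967e-15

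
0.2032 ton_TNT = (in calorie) 2.032e+08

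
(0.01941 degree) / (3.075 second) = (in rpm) 0.001052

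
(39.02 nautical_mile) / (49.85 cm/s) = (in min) 2416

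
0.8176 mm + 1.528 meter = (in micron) 1.529e+06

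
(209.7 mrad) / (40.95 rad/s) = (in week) 8.467e-09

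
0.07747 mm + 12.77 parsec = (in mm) 3.94e+20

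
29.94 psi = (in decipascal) 2.064e+06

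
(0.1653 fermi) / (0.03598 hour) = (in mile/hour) 2.855e-18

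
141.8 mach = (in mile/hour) 1.08e+05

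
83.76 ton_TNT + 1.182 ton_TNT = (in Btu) 3.369e+08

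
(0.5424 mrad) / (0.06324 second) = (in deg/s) 0.4914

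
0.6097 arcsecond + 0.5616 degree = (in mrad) 9.805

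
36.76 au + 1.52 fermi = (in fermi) 5.499e+27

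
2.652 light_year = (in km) 2.509e+13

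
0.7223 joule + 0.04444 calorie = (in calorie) 0.2171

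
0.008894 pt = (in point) 0.008894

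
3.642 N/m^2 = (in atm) 3.594e-05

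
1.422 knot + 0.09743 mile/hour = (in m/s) 0.7751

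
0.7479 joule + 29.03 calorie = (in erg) 1.222e+09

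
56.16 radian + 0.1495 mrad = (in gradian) 3575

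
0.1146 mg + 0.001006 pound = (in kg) 0.0004564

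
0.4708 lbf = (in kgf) 0.2136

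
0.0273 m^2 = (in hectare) 2.73e-06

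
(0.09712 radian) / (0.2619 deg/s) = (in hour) 0.005902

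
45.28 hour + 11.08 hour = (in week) 0.3355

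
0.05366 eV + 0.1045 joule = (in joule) 0.1045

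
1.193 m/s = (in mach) 0.003504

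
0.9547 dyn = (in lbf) 2.146e-06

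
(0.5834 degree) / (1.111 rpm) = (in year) 2.775e-09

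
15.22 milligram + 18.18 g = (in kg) 0.0182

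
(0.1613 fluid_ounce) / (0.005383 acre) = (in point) 0.0006207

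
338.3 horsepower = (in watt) 2.523e+05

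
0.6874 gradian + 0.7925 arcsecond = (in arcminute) 37.13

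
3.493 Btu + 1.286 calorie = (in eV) 2.304e+22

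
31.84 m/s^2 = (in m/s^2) 31.84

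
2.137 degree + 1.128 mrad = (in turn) 0.006116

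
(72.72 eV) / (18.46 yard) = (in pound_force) 1.552e-19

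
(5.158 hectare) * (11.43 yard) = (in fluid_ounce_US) 1.823e+10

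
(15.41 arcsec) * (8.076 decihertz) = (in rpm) 0.0005762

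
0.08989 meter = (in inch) 3.539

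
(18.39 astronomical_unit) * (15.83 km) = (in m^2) 4.355e+16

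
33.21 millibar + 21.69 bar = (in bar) 21.72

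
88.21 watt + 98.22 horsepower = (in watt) 7.333e+04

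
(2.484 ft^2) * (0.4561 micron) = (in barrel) 6.62e-07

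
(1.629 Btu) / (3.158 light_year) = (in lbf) 1.293e-14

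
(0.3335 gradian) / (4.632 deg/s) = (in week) 1.071e-07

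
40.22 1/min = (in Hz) 0.6703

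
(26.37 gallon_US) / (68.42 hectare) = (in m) 1.459e-07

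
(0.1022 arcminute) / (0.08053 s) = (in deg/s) 0.02115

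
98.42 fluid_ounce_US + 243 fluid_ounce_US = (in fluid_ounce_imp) 355.4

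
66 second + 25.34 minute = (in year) 5.03e-05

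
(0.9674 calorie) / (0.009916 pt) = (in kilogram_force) 1.18e+05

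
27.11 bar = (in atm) 26.76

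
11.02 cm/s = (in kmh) 0.3967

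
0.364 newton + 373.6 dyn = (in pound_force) 0.08267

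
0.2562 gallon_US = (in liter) 0.9698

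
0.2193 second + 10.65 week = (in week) 10.65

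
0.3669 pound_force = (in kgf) 0.1664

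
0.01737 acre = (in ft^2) 756.6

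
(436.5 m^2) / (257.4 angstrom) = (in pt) 4.807e+13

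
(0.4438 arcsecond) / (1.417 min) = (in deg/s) 1.45e-06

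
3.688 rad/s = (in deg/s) 211.3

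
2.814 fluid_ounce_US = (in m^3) 8.322e-05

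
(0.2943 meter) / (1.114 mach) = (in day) 8.98e-09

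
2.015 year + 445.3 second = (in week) 105.1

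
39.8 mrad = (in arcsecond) 8209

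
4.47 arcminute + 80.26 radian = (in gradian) 5110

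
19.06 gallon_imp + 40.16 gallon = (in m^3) 0.2387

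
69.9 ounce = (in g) 1982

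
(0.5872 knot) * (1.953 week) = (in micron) 3.568e+11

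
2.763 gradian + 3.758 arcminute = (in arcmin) 153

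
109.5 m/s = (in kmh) 394.2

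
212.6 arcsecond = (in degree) 0.05906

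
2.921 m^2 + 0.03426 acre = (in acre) 0.03498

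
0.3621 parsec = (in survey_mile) 6.943e+12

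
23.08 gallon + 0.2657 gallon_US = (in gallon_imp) 19.44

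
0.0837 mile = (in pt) 3.818e+05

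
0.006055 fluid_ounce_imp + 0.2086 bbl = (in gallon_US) 8.761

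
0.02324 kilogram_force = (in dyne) 2.279e+04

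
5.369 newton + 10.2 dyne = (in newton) 5.369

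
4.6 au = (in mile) 4.276e+08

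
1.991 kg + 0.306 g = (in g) 1991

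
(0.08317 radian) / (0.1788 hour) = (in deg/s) 0.007403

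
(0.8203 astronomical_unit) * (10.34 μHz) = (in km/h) 4.568e+06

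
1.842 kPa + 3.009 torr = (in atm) 0.02214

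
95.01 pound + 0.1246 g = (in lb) 95.01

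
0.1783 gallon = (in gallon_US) 0.1783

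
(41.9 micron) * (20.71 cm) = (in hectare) 8.677e-10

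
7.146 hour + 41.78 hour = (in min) 2936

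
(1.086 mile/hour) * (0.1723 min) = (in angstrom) 5.019e+10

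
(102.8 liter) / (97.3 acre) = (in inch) 1.028e-05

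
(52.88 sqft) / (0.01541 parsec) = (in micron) 1.033e-08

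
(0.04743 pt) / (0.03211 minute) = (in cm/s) 0.0008685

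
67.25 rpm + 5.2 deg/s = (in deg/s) 408.7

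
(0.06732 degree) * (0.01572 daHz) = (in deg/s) 0.01058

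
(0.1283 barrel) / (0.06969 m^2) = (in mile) 0.0001819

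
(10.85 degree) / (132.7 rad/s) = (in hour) 3.964e-07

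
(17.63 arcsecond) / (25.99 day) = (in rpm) 3.635e-10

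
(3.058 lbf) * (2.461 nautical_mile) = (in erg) 6.2e+11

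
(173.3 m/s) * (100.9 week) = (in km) 1.058e+07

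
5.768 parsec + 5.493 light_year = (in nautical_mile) 1.242e+14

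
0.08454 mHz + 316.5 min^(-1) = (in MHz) 5.275e-06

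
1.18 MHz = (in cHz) 1.18e+08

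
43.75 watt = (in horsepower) 0.05867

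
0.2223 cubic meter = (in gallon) 58.73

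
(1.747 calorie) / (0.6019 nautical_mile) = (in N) 0.006557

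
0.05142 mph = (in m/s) 0.02299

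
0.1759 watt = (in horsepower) 0.0002359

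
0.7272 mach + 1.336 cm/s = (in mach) 0.7272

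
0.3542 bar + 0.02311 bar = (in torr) 283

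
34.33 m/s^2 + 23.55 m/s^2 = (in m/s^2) 57.88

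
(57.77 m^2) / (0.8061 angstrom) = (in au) 4.791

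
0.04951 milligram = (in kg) 4.951e-08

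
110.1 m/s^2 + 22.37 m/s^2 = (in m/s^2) 132.5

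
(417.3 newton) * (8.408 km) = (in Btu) 3326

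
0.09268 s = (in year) 2.939e-09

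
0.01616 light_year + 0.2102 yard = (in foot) 5.016e+14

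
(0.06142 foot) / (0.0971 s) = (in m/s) 0.1928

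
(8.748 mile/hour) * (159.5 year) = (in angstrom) 1.967e+20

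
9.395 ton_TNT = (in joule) 3.931e+10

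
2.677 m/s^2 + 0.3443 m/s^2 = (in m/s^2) 3.021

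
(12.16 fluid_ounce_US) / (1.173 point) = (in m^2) 0.869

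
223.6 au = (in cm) 3.345e+15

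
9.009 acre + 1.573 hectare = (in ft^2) 5.617e+05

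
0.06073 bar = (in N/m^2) 6073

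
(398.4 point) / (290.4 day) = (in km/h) 2.017e-08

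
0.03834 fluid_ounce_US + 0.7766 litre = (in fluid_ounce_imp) 27.37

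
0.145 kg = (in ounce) 5.115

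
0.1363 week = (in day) 0.9541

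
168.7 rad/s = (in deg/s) 9666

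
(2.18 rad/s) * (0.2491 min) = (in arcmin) 1.12e+05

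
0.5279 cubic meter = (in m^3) 0.5279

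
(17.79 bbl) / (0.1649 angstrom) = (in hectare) 1.715e+07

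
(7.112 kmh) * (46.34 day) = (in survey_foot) 2.595e+07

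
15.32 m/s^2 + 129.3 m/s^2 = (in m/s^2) 144.6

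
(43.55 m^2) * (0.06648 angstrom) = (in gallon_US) 7.648e-08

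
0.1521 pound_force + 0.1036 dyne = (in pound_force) 0.1521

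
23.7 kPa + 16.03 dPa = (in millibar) 237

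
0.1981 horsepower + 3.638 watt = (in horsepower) 0.203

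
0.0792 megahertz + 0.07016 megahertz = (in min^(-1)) 8.962e+06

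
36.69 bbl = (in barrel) 36.69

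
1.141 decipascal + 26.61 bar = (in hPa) 2.661e+04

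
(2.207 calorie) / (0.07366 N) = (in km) 0.1254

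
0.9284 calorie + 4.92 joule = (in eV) 5.495e+19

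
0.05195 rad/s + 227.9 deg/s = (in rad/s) 4.03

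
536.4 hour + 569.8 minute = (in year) 0.06232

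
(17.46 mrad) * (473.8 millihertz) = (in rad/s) 0.008273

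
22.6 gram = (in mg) 2.26e+04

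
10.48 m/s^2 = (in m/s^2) 10.48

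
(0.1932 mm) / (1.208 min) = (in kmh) 9.596e-06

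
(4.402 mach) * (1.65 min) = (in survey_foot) 4.868e+05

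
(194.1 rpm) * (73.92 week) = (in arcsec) 1.874e+14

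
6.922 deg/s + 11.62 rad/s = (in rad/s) 11.74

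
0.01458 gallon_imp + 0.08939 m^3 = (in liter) 89.46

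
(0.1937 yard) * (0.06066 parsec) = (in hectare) 3.315e+10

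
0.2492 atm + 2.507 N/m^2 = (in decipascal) 2.525e+05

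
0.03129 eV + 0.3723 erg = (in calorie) 8.898e-09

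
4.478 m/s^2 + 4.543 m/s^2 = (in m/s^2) 9.021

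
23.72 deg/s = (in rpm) 3.953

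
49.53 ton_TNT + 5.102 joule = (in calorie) 4.953e+10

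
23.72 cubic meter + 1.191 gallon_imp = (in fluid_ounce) 8.023e+05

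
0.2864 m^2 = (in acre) 7.077e-05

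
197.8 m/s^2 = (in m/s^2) 197.8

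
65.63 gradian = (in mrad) 1031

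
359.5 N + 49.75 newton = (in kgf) 41.73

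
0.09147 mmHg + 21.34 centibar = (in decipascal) 2.135e+05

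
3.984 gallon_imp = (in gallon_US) 4.785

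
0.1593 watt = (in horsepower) 0.0002136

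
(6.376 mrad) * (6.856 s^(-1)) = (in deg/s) 2.505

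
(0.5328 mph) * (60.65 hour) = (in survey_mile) 32.31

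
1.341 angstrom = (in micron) 0.0001341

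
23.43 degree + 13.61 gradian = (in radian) 0.6227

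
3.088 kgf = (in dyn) 3.028e+06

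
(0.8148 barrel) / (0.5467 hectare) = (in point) 0.06717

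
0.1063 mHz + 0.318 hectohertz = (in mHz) 3.18e+04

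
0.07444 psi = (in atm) 0.005065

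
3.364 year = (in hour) 2.947e+04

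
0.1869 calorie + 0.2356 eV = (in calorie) 0.1869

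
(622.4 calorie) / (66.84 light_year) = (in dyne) 4.118e-10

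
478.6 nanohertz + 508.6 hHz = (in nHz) 5.086e+13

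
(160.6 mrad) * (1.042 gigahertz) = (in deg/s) 9.588e+09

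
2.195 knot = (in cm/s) 112.9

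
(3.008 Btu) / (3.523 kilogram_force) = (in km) 0.09186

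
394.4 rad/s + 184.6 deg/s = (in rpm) 3797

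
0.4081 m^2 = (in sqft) 4.393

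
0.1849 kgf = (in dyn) 1.813e+05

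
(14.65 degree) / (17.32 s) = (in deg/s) 0.8458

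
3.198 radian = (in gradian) 203.6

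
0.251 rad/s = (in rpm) 2.397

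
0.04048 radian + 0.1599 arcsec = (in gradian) 2.577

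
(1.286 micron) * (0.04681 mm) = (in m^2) 6.02e-11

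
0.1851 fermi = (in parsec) 5.999e-33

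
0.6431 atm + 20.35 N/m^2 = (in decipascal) 6.518e+05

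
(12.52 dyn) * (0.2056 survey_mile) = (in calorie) 0.009901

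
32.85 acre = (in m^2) 1.329e+05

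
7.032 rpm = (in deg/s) 42.19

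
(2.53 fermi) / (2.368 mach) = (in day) 3.632e-23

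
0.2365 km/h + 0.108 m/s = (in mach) 0.0005101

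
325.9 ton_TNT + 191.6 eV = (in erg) 1.364e+19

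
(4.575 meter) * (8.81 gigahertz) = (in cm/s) 4.031e+12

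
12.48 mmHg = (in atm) 0.01642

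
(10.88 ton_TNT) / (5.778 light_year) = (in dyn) 0.08328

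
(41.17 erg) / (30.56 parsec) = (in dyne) 4.366e-19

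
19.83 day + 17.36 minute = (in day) 19.84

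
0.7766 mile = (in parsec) 4.05e-14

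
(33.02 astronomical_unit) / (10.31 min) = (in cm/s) 7.985e+11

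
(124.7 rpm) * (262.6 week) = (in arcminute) 7.13e+12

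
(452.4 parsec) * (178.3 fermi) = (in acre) 615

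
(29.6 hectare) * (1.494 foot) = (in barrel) 8.478e+05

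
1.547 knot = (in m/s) 0.7958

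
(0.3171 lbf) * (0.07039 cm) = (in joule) 0.0009929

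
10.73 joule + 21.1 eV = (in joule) 10.73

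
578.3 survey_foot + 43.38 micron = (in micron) 1.763e+08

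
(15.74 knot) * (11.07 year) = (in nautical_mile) 1.526e+06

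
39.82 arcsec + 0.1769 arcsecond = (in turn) 3.086e-05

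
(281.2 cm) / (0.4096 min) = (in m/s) 0.1144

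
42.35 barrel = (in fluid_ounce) 2.277e+05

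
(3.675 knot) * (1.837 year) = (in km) 1.095e+05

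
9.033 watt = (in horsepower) 0.01211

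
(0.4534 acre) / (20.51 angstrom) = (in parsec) 2.899e-05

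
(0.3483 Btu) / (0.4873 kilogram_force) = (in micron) 7.69e+07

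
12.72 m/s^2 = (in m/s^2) 12.72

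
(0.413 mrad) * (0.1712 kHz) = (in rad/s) 0.07071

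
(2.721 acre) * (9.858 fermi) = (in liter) 1.086e-07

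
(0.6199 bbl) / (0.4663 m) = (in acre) 5.223e-05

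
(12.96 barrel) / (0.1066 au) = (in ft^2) 1.391e-09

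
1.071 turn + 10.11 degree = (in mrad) 6906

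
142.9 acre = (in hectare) 57.83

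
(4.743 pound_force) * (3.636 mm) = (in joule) 0.07671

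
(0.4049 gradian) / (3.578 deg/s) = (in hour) 2.829e-05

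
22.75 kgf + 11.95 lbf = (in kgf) 28.17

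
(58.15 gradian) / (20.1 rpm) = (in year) 1.376e-08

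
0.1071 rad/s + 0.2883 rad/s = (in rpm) 3.776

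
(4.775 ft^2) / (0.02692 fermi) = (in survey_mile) 1.024e+13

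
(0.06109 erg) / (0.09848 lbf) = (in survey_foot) 4.575e-08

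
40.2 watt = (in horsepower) 0.05391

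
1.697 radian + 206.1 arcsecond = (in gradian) 108.1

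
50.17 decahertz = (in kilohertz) 0.5017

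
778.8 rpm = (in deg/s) 4673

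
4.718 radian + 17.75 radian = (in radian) 22.47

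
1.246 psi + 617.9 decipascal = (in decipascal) 8.653e+04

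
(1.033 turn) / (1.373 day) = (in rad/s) 5.471e-05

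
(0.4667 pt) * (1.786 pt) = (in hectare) 1.037e-11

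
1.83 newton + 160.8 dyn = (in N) 1.832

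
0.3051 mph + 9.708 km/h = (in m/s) 2.833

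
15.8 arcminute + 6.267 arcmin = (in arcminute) 22.07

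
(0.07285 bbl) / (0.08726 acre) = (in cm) 0.00328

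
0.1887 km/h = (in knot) 0.1019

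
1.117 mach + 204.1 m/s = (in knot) 1136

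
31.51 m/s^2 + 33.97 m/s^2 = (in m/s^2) 65.48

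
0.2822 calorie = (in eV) 7.37e+18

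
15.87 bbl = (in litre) 2523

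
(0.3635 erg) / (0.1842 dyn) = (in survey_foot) 0.06474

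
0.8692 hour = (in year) 9.922e-05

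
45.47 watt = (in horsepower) 0.06098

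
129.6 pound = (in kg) 58.79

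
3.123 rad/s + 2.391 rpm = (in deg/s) 193.3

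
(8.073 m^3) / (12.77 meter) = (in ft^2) 6.805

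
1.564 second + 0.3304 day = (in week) 0.0472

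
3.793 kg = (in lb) 8.362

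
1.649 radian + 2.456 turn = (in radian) 17.08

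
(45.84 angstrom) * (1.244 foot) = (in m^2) 1.738e-09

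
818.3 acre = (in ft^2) 3.565e+07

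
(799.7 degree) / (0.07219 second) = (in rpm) 1846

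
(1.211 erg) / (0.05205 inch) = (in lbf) 2.059e-05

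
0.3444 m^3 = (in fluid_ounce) 1.165e+04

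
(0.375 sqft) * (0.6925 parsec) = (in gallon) 1.967e+17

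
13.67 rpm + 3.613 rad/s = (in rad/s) 5.045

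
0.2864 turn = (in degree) 103.1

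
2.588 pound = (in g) 1174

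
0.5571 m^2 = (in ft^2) 5.997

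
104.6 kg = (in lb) 230.6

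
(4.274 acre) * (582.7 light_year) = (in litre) 9.535e+25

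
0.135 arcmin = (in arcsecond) 8.1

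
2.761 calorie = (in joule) 11.55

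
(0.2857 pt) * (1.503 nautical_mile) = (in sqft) 3.02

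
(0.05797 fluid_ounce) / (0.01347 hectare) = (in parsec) 4.125e-25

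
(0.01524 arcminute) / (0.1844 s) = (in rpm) 0.0002296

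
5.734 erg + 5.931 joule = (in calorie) 1.418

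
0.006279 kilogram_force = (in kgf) 0.006279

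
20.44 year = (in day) 7461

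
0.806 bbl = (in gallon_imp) 28.19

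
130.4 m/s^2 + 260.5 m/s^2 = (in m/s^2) 390.9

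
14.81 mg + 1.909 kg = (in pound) 4.209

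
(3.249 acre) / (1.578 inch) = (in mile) 203.8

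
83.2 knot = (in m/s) 42.8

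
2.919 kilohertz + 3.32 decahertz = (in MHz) 0.002952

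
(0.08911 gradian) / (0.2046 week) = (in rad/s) 1.131e-08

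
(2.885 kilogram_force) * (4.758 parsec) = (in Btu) 3.937e+15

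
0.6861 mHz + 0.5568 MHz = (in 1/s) 5.568e+05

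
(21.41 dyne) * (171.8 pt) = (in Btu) 1.23e-08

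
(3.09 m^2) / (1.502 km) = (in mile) 1.278e-06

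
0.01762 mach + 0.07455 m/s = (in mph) 13.59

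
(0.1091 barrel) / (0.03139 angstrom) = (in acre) 1.365e+06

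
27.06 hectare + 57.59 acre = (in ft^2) 5.421e+06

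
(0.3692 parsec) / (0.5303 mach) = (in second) 6.309e+13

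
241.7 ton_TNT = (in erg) 1.011e+19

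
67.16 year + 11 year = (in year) 78.16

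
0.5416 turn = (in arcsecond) 7.019e+05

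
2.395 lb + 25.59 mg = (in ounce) 38.32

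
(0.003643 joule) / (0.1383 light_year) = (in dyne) 2.784e-13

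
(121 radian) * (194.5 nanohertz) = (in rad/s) 2.353e-05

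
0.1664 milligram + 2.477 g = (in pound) 0.005461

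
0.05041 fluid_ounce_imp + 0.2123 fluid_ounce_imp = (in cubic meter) 7.464e-06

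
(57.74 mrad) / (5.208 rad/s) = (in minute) 0.0001848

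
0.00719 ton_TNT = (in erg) 3.008e+14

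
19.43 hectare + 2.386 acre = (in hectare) 20.4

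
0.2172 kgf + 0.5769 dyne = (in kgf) 0.2172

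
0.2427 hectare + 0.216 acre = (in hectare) 0.3301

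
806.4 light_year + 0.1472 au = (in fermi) 7.629e+33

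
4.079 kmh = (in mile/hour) 2.535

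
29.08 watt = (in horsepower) 0.039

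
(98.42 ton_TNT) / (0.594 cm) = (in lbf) 1.558e+13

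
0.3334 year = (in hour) 2921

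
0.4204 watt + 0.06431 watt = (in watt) 0.4847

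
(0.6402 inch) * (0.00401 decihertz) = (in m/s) 6.521e-06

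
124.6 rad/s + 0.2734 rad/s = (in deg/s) 7155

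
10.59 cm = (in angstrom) 1.059e+09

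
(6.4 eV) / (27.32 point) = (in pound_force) 2.392e-17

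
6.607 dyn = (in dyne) 6.607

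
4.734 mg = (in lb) 1.044e-05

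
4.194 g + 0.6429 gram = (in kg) 0.004837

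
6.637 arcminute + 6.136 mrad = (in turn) 0.001284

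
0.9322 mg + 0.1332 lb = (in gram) 60.42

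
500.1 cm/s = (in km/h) 18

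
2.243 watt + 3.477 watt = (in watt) 5.72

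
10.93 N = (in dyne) 1.093e+06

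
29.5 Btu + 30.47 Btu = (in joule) 6.327e+04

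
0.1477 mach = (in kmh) 181.1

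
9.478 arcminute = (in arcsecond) 568.7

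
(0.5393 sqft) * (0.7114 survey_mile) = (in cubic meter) 57.36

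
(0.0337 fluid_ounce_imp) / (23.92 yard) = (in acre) 1.082e-11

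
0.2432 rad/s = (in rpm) 2.322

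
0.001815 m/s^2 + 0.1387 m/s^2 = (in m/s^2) 0.1405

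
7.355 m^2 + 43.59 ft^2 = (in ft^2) 122.8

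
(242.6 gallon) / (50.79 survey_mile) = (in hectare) 1.124e-09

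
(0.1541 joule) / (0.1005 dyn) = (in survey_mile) 95.28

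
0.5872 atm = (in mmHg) 446.3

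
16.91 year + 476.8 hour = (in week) 884.6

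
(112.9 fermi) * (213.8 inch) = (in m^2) 6.131e-13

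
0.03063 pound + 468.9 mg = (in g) 14.36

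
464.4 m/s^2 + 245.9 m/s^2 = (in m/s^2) 710.3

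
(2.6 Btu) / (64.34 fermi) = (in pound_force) 9.585e+15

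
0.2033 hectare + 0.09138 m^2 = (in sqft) 2.188e+04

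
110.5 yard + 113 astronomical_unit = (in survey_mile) 1.05e+10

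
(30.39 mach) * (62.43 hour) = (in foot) 7.63e+09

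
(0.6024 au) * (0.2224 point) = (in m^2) 7.07e+06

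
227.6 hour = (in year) 0.02598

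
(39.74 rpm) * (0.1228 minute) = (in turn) 4.88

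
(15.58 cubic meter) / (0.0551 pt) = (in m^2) 8.015e+05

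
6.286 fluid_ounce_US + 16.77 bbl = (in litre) 2666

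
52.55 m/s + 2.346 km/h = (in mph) 119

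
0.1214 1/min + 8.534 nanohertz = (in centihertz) 0.2023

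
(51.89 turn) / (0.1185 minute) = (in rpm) 437.9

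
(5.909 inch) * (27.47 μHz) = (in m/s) 4.123e-06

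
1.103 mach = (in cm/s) 3.756e+04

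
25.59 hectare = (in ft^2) 2.754e+06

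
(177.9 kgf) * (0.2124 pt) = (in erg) 1.307e+06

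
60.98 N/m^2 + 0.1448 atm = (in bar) 0.1473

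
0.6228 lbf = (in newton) 2.77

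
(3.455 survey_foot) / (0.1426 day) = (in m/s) 8.547e-05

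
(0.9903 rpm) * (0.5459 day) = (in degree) 2.802e+05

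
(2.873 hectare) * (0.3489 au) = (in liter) 1.5e+18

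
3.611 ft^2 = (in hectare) 3.355e-05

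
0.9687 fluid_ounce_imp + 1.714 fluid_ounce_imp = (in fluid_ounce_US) 2.577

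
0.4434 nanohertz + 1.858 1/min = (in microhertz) 3.097e+04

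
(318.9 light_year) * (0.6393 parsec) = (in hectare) 5.952e+30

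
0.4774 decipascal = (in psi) 6.924e-06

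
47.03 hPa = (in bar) 0.04703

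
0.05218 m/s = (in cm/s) 5.218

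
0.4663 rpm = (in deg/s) 2.798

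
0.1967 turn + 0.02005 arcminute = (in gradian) 78.68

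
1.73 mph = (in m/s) 0.7734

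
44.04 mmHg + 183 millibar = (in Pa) 2.417e+04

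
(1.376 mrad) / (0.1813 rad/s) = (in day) 8.784e-08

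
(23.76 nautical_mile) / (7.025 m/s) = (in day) 0.0725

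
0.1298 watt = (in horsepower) 0.0001741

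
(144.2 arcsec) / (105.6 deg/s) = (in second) 0.0003793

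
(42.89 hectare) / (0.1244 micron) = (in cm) 3.448e+14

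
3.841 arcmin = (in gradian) 0.07113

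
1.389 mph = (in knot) 1.207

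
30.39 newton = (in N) 30.39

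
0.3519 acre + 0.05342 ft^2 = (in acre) 0.3519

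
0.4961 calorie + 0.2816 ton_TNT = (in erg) 1.178e+16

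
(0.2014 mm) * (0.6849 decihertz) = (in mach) 4.051e-08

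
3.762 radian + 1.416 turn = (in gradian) 805.9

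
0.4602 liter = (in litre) 0.4602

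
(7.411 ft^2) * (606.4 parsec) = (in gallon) 3.403e+21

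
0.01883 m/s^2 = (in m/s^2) 0.01883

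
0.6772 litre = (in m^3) 0.0006772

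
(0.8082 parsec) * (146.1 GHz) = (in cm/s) 3.644e+29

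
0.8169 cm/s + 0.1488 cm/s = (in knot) 0.01877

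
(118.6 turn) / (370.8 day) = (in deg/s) 0.001333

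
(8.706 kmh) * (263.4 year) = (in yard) 2.197e+10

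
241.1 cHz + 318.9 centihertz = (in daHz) 0.56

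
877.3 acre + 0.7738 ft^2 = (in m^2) 3.55e+06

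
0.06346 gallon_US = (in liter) 0.2402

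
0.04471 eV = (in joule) 7.163e-21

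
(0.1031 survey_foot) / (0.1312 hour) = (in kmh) 0.0002395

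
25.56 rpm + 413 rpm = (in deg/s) 2631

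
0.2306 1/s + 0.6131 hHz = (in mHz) 6.154e+04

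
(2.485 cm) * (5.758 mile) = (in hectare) 0.02303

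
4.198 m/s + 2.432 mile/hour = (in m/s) 5.285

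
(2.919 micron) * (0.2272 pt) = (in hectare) 2.34e-14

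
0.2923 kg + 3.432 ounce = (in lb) 0.8589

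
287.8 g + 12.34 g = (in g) 300.1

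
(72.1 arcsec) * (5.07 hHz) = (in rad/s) 0.1772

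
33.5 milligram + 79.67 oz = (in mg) 2.259e+06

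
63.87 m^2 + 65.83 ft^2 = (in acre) 0.01729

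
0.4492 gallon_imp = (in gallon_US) 0.5395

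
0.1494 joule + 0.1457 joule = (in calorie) 0.07053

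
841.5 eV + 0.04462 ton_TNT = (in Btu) 1.769e+05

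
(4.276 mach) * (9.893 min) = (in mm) 8.642e+08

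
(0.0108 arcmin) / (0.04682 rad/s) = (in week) 1.109e-10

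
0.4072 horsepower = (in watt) 303.6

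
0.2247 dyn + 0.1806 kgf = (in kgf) 0.1806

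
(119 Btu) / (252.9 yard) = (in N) 542.9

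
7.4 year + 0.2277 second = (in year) 7.4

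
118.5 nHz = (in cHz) 1.185e-05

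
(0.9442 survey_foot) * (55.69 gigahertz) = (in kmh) 5.77e+10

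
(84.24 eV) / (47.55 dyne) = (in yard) 3.104e-14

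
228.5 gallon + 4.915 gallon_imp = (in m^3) 0.8873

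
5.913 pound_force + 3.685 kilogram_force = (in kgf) 6.367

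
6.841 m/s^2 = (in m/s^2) 6.841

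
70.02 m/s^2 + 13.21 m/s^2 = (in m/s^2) 83.23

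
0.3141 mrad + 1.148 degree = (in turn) 0.003239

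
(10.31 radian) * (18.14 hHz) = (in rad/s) 1.87e+04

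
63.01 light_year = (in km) 5.961e+14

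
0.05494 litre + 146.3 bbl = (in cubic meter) 23.26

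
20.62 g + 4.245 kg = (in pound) 9.404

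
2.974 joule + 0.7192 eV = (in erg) 2.974e+07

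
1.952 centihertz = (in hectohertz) 0.0001952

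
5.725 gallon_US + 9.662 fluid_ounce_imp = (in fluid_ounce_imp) 772.4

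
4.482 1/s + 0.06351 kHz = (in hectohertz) 0.6799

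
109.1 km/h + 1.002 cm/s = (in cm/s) 3032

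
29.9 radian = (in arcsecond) 6.167e+06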